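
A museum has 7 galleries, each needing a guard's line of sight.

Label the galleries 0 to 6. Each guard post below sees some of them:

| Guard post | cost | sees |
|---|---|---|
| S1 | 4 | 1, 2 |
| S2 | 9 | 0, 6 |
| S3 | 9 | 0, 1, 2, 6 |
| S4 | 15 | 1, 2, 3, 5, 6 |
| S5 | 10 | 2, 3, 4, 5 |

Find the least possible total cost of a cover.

19

S3, S5 together cover every gallery (S3 ∪ S5 = {0, 1, 2, 3, 4, 5, 6}); total cost 9 + 10 = 19.
The greedy pick S1, S5, S2 costs 23; no covering selection beats 19.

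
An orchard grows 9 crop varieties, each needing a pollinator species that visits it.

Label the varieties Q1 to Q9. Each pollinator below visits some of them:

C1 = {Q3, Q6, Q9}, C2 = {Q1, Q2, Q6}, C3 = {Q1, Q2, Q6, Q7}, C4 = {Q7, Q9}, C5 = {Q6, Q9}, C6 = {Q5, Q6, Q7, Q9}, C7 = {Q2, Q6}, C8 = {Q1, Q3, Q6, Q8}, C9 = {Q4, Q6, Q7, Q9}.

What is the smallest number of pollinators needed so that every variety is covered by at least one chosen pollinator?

C2 and C6 and C8 and C9 together: C2 ∪ C6 ∪ C8 ∪ C9 = {Q1, Q2, Q3, Q4, Q5, Q6, Q7, Q8, Q9} — every variety is covered.
No 3 of the 9 pollinators cover everything (all 84 combinations miss at least one variety), so 4 is optimal.

4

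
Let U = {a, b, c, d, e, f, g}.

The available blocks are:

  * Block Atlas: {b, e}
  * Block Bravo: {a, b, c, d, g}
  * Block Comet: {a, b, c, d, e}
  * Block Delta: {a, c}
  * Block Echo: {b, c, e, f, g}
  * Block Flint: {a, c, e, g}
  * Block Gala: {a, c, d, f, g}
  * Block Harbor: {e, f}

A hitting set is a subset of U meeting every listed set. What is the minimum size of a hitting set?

2

The 2 elements {a, e} hit every block.
The blocks Delta, Harbor are pairwise disjoint, so any hitting set needs a separate element for each — at least 2. Hence 2 is optimal.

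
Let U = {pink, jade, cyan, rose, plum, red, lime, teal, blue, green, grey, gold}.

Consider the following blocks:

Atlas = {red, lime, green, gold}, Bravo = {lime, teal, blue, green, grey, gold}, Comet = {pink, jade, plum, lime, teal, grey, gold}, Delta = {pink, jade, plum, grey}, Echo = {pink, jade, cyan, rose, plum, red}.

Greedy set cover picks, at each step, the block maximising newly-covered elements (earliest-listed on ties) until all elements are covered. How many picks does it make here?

Greedy: pick Comet (covers 7 new) → pick Echo (covers 3 new) → pick Bravo (covers 2 new). Total picks: 3.
(The true minimum cover uses only 2 blocks, so greedy is not optimal here.)

3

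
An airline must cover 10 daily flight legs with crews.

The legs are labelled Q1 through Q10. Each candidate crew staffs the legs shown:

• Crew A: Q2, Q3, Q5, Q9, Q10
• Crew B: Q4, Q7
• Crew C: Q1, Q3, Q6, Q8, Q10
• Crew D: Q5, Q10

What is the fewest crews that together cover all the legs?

3

Take {A, B, C}. Their union is {Q1, Q2, Q3, Q4, Q5, Q6, Q7, Q8, Q9, Q10}, which is all 10 legs.
Only C contains Q1, so C is forced; the remaining 5 legs need at least 2 more crews (each remaining crew adds at most 3) — so at least 3 crews are needed, and 3 is optimal.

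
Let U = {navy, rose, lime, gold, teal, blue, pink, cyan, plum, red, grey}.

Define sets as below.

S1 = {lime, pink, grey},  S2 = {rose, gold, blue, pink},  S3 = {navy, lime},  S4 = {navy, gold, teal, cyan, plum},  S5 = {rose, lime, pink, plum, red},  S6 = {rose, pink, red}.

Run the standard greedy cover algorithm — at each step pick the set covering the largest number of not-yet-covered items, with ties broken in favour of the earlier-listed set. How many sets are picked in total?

Greedy: pick S4 (covers 5 new) → pick S5 (covers 4 new) → pick S1 (covers 1 new) → pick S2 (covers 1 new). Total picks: 4.

4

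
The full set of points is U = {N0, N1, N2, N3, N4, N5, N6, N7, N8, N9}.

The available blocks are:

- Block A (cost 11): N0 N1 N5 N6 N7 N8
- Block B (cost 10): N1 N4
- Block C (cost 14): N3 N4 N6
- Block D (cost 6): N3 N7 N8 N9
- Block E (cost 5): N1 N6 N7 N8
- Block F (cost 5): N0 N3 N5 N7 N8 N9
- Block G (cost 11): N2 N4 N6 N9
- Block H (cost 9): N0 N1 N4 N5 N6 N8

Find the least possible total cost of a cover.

21

E, F, G together cover every point (E ∪ F ∪ G = {N0, N1, N2, N3, N4, N5, N6, N7, N8, N9}); total cost 5 + 5 + 11 = 21.
No covering selection has total cost below 21.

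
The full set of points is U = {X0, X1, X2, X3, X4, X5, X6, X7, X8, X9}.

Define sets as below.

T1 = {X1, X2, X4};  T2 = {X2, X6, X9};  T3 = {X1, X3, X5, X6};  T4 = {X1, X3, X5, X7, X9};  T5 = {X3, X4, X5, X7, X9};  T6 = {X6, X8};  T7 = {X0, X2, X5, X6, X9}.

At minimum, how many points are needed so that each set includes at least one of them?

3

H = {X2, X3, X6} meets every set (each contains at least one member of H), and |H| = 3.
No choice of 2 points meets every set, so 3 is the minimum.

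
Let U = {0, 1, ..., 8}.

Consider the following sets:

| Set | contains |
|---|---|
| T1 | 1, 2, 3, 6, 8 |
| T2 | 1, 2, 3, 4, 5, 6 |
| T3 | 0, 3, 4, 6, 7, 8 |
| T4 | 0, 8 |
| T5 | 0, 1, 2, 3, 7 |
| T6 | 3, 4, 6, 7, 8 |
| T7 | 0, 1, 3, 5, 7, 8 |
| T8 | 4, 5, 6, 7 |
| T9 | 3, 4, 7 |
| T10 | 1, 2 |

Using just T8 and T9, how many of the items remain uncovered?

Union of T8, T9 = {3, 4, 5, 6, 7}.
Not covered: 0, 1, 2, 8 — 4 items.

4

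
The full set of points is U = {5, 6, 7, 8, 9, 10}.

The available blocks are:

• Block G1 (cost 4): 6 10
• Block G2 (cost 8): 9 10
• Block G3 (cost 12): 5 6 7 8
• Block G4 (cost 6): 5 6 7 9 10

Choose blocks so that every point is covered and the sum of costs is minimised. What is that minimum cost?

G3, G4 together cover every point (G3 ∪ G4 = {5, 6, 7, 8, 9, 10}); total cost 12 + 6 = 18.
No covering selection has total cost below 18.

18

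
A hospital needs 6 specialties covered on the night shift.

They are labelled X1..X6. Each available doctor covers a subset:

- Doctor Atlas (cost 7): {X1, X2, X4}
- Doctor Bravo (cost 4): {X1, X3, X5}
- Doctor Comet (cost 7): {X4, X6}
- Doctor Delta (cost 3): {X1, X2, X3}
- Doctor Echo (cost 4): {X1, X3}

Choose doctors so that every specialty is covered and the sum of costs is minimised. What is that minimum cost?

Bravo, Comet, Delta together cover every specialty (Bravo ∪ Comet ∪ Delta = {X1, X2, X3, X4, X5, X6}); total cost 4 + 7 + 3 = 14.
No covering selection has total cost below 14.

14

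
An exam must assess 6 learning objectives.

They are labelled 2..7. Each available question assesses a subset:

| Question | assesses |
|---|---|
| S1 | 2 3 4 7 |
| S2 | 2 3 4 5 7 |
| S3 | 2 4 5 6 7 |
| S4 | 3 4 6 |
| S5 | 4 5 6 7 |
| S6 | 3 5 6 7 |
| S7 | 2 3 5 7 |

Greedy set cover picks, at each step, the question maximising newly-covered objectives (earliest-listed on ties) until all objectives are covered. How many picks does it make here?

Greedy: pick S2 (covers 5 new) → pick S3 (covers 1 new). Total picks: 2.

2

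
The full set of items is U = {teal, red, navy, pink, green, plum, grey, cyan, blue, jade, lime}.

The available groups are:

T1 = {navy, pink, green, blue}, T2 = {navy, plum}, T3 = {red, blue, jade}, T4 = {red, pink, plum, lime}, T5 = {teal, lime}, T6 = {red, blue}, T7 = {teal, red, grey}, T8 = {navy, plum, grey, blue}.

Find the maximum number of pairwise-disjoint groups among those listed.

3

T2, T5, T6 are pairwise disjoint (T2={navy,plum}; T5={teal,lime}; T6={red,blue}).
Every remaining group overlaps one of these, and no 4 of the listed groups are pairwise disjoint, so 3 is the maximum.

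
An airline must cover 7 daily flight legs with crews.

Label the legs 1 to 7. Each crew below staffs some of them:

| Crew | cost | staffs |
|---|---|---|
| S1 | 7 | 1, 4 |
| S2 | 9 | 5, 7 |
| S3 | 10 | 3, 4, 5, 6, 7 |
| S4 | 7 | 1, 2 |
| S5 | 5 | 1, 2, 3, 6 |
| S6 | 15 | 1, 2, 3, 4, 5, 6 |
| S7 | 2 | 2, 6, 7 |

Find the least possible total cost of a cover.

15

S3, S5 together cover every leg (S3 ∪ S5 = {1, 2, 3, 4, 5, 6, 7}); total cost 10 + 5 = 15.
The greedy pick S7, S5, S3 costs 17; no covering selection beats 15.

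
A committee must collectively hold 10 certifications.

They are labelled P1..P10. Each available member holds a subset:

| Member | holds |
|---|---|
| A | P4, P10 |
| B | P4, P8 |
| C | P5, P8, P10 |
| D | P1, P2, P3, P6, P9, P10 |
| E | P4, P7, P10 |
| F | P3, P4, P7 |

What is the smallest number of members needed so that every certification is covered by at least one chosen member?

3

C and D and E together: C ∪ D ∪ E = {P1, P2, P3, P4, P5, P6, P7, P8, P9, P10} — every certification is covered.
Only D contains P1, so D is forced; the remaining 4 certifications need at least 2 more members (each remaining member adds at most 2) — so at least 3 members are needed, and 3 is optimal.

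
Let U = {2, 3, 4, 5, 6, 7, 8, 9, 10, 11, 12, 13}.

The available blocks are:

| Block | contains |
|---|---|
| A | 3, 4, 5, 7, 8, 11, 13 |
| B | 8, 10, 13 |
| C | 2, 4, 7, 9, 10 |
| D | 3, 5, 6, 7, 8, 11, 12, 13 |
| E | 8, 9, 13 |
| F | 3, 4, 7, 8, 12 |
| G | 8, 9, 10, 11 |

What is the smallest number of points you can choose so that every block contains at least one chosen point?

2

Take H = {8, 10}. Each listed block contains at least one of these, so H is a hitting set of size 2.
No single point lies in every block, so at least 2 are needed and 2 is optimal.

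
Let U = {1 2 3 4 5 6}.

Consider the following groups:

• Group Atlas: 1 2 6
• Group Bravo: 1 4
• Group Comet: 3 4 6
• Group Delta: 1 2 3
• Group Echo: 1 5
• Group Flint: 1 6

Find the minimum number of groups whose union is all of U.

Atlas, Comet, and Echo cover everything between them: the union {1, 2, 3, 4, 5, 6} is all of U.
Only Echo contains 5, so Echo is forced; the remaining 4 items need at least 2 more groups (each remaining group adds at most 3) — so at least 3 groups are needed, and 3 is optimal.

3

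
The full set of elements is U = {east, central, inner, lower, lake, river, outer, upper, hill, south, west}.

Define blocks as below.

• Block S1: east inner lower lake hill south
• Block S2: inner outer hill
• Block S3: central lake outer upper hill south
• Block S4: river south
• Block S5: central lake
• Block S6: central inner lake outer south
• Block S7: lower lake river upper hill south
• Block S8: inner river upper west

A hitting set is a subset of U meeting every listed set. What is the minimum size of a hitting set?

3

The 3 elements {lake, river, outer} hit every block.
The blocks S2, S4, S5 are pairwise disjoint, so any hitting set needs a separate element for each — at least 3. Hence 3 is optimal.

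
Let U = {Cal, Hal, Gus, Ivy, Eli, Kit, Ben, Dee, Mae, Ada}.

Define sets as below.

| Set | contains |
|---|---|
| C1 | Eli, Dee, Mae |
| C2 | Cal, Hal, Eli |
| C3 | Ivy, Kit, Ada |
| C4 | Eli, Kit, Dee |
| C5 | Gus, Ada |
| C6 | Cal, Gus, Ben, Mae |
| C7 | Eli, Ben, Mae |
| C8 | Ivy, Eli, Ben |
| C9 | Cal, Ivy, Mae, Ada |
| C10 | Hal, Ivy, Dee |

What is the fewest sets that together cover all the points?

C3 and C6 and C8 and C10 together: C3 ∪ C6 ∪ C8 ∪ C10 = {Cal, Hal, Gus, Ivy, Eli, Kit, Ben, Dee, Mae, Ada} — every point is covered.
No 3 of the 10 sets cover everything (all 120 combinations miss at least one point), so 4 is optimal.

4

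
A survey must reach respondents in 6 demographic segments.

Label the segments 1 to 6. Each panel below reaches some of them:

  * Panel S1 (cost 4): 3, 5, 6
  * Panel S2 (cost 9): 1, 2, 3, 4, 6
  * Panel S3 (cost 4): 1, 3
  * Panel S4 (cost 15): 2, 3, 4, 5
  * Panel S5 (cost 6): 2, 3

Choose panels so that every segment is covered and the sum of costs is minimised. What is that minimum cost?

13

S1, S2 together cover every segment (S1 ∪ S2 = {1, 2, 3, 4, 5, 6}); total cost 4 + 9 = 13.
No covering selection has total cost below 13.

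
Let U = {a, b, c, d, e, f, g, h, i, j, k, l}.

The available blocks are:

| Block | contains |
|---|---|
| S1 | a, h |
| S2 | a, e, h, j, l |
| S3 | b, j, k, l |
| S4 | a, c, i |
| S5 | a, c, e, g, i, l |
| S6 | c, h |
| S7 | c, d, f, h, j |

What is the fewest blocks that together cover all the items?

3

S3 and S5 and S7 together: S3 ∪ S5 ∪ S7 = {a, b, c, d, e, f, g, h, i, j, k, l} — every item is covered.
Only S3 contains b, so S3 is forced; the remaining 8 items need at least 2 more blocks (each remaining block adds at most 5) — so at least 3 blocks are needed, and 3 is optimal.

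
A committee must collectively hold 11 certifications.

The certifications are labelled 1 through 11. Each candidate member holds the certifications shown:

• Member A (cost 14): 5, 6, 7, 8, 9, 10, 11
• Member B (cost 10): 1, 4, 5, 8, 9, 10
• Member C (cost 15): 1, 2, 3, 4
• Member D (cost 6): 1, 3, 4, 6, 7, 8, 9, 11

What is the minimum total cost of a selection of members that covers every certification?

A, C together cover every certification (A ∪ C = {1, 2, 3, 4, 5, 6, 7, 8, 9, 10, 11}); total cost 14 + 15 = 29.
The greedy pick D, B, C costs 31; no covering selection beats 29.

29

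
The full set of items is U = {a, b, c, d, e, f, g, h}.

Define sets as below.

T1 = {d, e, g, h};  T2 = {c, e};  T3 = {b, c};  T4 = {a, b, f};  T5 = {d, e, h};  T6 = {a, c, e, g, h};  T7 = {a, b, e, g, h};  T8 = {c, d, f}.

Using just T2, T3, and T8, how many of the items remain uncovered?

3

Union of T2, T3, T8 = {b, c, d, e, f}.
Not covered: a, g, h — 3 items.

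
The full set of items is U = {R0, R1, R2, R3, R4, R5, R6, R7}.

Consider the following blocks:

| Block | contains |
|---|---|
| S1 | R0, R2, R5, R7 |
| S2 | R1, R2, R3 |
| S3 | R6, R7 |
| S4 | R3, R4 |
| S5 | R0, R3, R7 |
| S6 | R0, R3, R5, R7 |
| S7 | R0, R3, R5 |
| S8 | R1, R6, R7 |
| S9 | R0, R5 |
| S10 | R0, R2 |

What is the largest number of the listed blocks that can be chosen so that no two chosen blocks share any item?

S3, S4, S10 are pairwise disjoint (S3={R6,R7}; S4={R3,R4}; S10={R0,R2}).
Every remaining block overlaps one of these, and no 4 of the listed blocks are pairwise disjoint, so 3 is the maximum.

3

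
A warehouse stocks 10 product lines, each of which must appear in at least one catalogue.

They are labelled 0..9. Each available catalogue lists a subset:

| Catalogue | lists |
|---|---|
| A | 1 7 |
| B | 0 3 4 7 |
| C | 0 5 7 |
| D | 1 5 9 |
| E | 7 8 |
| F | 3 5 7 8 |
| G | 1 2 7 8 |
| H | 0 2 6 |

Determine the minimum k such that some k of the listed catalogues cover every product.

B and D and E and H together: B ∪ D ∪ E ∪ H = {0, 1, 2, 3, 4, 5, 6, 7, 8, 9} — every product is covered.
No 3 of the 8 catalogues cover everything (all 56 combinations miss at least one product), so 4 is optimal.

4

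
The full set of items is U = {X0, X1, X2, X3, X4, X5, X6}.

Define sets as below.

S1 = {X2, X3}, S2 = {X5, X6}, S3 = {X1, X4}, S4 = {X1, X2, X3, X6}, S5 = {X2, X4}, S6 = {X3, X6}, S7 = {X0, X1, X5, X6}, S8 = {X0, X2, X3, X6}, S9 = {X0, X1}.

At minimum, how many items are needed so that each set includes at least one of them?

The 3 items {X1, X2, X6} hit every set.
The sets S1, S2, S3 are pairwise disjoint, so any hitting set needs a separate item for each — at least 3. Hence 3 is optimal.

3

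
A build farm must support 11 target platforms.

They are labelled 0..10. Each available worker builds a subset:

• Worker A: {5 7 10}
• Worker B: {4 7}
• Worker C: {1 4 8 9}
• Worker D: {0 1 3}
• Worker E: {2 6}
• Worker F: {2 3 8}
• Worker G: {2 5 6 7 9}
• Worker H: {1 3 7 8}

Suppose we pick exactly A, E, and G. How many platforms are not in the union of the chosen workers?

5

Union of A, E, G = {2, 5, 6, 7, 9, 10}.
Not covered: 0, 1, 3, 4, 8 — 5 platforms.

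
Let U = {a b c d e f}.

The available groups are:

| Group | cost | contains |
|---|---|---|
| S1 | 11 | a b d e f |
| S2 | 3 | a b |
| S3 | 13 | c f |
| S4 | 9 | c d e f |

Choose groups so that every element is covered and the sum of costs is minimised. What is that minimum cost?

S2, S4 together cover every element (S2 ∪ S4 = {a, b, c, d, e, f}); total cost 3 + 9 = 12.
No covering selection has total cost below 12.

12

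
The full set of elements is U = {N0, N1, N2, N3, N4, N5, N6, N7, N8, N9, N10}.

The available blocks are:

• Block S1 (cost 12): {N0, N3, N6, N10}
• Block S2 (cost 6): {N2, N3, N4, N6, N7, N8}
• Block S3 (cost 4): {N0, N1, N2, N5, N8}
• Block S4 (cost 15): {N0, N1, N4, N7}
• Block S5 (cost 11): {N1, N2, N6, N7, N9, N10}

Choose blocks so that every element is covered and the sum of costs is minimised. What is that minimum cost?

21

S2, S3, S5 together cover every element (S2 ∪ S3 ∪ S5 = {N0, N1, N2, N3, N4, N5, N6, N7, N8, N9, N10}); total cost 6 + 4 + 11 = 21.
No covering selection has total cost below 21.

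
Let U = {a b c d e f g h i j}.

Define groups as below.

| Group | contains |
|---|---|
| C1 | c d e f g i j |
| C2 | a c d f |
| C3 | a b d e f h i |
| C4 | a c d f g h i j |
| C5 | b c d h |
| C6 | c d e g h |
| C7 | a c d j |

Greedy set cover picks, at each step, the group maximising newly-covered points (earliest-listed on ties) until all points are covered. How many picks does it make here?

2

Greedy: pick C4 (covers 8 new) → pick C3 (covers 2 new). Total picks: 2.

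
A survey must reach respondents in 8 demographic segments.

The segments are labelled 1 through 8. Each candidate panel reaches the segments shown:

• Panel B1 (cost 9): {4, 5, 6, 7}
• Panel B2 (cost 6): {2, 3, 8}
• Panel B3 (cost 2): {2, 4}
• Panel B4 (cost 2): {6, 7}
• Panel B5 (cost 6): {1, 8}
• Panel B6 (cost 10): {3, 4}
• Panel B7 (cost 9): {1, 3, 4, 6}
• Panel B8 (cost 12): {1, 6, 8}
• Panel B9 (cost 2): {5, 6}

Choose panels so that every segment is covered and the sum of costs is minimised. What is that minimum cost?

18

B2, B3, B4, B5, B9 together cover every segment (B2 ∪ B3 ∪ B4 ∪ B5 ∪ B9 = {1, 2, 3, 4, 5, 6, 7, 8}); total cost 6 + 2 + 2 + 6 + 2 = 18.
No covering selection has total cost below 18.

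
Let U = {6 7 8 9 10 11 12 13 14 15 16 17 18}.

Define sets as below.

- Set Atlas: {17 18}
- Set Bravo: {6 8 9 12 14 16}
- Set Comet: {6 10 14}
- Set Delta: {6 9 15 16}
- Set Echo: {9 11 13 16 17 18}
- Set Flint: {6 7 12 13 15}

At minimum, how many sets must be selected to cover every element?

4

Take {Bravo, Comet, Echo, Flint}. Their union is {6, 7, 8, 9, 10, 11, 12, 13, 14, 15, 16, 17, 18}, which is all 13 elements.
No 3 of the 6 sets cover everything (all 20 combinations miss at least one element), so 4 is optimal.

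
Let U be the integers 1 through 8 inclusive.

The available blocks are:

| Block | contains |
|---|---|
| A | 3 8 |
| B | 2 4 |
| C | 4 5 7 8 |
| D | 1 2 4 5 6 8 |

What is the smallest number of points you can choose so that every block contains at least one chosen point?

2

H = {3, 4} meets every block (each contains at least one member of H), and |H| = 2.
The blocks A, B are pairwise disjoint, so any hitting set needs a separate point for each — at least 2. Hence 2 is optimal.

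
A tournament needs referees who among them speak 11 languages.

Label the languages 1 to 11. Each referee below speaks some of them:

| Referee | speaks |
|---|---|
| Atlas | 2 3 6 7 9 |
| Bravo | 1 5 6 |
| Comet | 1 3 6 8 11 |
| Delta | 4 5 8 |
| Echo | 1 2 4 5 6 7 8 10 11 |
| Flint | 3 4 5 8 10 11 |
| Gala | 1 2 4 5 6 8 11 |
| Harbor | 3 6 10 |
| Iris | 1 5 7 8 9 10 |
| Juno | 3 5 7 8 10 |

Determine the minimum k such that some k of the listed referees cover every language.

Take {Atlas, Echo}. Their union is {1, 2, 3, 4, 5, 6, 7, 8, 9, 10, 11}, which is all 11 languages.
No single referee has all 11 languages (the largest, Echo, has 9), so 2 is optimal.

2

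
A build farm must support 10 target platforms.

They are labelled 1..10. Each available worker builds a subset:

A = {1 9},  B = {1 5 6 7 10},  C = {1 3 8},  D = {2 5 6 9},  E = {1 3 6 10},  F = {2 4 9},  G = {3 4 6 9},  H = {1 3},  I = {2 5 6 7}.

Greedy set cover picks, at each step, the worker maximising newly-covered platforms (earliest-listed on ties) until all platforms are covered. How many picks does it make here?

3

Greedy: pick B (covers 5 new) → pick F (covers 3 new) → pick C (covers 2 new). Total picks: 3.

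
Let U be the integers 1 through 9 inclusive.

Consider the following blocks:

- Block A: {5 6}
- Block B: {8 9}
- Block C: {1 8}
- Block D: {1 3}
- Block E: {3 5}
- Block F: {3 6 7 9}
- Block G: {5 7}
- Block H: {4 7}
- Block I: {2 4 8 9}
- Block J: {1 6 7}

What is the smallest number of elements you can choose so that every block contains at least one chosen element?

4

Take T = {1, 5, 7, 8}. Each listed block contains at least one of these, so T is a hitting set of size 4.
The blocks A, B, D, H are pairwise disjoint, so any hitting set needs a separate element for each — at least 4. Hence 4 is optimal.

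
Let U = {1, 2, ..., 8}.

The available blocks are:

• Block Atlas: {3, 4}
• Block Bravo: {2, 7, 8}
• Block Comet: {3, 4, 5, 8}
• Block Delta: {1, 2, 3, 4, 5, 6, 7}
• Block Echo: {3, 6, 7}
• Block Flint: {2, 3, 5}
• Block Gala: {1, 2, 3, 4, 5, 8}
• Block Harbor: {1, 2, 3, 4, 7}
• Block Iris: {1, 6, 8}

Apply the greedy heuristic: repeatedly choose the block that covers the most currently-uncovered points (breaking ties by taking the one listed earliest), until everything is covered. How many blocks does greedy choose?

2

Greedy: pick Delta (covers 7 new) → pick Bravo (covers 1 new). Total picks: 2.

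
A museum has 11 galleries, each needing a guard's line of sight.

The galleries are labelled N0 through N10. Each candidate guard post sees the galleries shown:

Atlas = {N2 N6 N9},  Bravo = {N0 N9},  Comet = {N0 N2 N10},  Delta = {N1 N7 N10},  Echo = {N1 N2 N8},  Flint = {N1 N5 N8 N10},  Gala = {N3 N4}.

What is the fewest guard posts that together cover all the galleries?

Take {Atlas, Bravo, Delta, Flint, Gala}. Their union is {N0, N1, N2, N3, N4, N5, N6, N7, N8, N9, N10}, which is all 11 galleries.
No 4 of the 7 guard posts cover everything (all 35 combinations miss at least one gallery), so 5 is optimal.

5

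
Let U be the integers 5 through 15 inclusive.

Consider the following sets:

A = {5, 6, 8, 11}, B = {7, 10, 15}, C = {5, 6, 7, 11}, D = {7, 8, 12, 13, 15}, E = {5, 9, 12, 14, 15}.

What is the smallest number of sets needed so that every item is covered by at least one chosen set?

4

A and B and D and E together: A ∪ B ∪ D ∪ E = {5, 6, 7, 8, 9, 10, 11, 12, 13, 14, 15} — every item is covered.
No 3 of the 5 sets cover everything (all 10 combinations miss at least one item), so 4 is optimal.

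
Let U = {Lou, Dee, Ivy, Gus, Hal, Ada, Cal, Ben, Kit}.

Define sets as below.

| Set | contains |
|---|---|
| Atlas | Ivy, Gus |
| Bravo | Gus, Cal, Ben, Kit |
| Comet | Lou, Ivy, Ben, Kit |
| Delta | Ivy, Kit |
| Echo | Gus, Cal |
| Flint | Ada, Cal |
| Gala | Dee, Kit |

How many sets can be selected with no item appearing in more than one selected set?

3

Atlas, Flint, Gala are pairwise disjoint (Atlas={Ivy,Gus}; Flint={Ada,Cal}; Gala={Dee,Kit}).
Every remaining set overlaps one of these, and no 4 of the listed sets are pairwise disjoint, so 3 is the maximum.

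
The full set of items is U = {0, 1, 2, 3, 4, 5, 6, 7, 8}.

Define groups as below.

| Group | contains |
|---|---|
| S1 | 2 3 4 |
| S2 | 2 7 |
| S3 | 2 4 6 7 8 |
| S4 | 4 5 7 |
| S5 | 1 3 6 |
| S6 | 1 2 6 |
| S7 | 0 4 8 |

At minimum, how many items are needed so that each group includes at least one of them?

3

The 3 items {4, 6, 7} hit every group.
The groups S2, S5, S7 are pairwise disjoint, so any hitting set needs a separate item for each — at least 3. Hence 3 is optimal.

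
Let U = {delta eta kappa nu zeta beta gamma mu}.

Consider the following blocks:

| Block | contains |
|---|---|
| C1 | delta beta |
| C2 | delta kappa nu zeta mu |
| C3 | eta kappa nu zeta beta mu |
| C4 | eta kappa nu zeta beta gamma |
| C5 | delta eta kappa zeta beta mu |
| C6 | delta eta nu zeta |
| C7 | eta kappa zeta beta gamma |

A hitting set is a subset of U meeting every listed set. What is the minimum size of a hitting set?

H = {delta, kappa} meets every block (each contains at least one member of H), and |H| = 2.
No single point lies in every block, so at least 2 are needed and 2 is optimal.

2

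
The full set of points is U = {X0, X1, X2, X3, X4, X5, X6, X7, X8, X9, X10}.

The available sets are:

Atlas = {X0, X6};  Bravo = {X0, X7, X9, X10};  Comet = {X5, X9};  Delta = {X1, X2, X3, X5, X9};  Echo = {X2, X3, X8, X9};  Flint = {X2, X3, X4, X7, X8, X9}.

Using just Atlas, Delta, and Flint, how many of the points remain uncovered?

Union of Atlas, Delta, Flint = {X0, X1, X2, X3, X4, X5, X6, X7, X8, X9}.
Not covered: X10 — 1 point.

1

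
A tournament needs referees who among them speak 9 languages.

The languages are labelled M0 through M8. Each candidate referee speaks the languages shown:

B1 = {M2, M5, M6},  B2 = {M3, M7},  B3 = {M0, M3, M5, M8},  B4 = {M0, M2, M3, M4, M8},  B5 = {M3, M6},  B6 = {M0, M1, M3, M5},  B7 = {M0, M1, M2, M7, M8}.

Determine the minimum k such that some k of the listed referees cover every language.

Take {B1, B4, B7}. Their union is {M0, M1, M2, M3, M4, M5, M6, M7, M8}, which is all 9 languages.
Only B4 contains M4, so B4 is forced; the remaining 4 languages need at least 2 more referees (each remaining referee adds at most 2) — so at least 3 referees are needed, and 3 is optimal.

3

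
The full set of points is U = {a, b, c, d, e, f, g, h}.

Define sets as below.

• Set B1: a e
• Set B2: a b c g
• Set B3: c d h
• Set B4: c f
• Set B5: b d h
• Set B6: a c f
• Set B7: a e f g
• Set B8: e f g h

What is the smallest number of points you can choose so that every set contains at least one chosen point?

The 3 points {a, f, h} hit every set.
The sets B1, B4, B5 are pairwise disjoint, so any hitting set needs a separate point for each — at least 3. Hence 3 is optimal.

3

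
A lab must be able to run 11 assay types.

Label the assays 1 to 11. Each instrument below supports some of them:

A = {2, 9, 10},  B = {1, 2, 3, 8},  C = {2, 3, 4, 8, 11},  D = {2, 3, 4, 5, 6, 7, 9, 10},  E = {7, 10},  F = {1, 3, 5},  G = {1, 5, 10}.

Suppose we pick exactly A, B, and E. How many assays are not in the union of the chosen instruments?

4

Union of A, B, E = {1, 2, 3, 7, 8, 9, 10}.
Not covered: 4, 5, 6, 11 — 4 assays.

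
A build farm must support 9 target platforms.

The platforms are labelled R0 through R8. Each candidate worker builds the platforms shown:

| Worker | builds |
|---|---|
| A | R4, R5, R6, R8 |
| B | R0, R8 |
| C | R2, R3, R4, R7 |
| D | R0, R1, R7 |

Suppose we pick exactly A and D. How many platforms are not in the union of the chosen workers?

2

Union of A, D = {R0, R1, R4, R5, R6, R7, R8}.
Not covered: R2, R3 — 2 platforms.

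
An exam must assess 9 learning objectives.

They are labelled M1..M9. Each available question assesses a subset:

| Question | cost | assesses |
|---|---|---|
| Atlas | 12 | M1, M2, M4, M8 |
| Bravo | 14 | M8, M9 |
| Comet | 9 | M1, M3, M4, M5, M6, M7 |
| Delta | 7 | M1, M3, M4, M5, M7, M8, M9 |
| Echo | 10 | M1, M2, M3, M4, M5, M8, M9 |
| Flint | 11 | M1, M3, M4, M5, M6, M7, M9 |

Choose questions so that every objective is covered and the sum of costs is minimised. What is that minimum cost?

19

Comet, Echo together cover every objective (Comet ∪ Echo = {M1, M2, M3, M4, M5, M6, M7, M8, M9}); total cost 9 + 10 = 19.
The greedy pick Delta, Comet, Echo costs 26; no covering selection beats 19.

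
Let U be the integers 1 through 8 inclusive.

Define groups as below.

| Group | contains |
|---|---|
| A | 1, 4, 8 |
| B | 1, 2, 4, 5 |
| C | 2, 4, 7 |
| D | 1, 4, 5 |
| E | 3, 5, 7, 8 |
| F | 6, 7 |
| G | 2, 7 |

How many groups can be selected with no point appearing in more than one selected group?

2

A, G are pairwise disjoint (A={1,4,8}; G={2,7}).
Every remaining group overlaps one of these, and no 3 of the listed groups are pairwise disjoint, so 2 is the maximum.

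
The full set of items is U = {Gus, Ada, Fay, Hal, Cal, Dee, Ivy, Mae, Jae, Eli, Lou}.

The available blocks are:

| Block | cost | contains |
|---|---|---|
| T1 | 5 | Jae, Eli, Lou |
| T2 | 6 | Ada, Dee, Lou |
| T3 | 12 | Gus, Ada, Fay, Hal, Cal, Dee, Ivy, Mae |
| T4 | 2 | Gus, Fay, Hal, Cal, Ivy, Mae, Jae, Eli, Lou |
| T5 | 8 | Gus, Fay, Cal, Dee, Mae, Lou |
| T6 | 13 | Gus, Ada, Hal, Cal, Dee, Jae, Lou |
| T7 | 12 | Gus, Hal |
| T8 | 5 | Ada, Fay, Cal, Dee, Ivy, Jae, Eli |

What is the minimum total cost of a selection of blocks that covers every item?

T4, T8 together cover every item (T4 ∪ T8 = {Gus, Ada, Fay, Hal, Cal, Dee, Ivy, Mae, Jae, Eli, Lou}); total cost 2 + 5 = 7.
No covering selection has total cost below 7.

7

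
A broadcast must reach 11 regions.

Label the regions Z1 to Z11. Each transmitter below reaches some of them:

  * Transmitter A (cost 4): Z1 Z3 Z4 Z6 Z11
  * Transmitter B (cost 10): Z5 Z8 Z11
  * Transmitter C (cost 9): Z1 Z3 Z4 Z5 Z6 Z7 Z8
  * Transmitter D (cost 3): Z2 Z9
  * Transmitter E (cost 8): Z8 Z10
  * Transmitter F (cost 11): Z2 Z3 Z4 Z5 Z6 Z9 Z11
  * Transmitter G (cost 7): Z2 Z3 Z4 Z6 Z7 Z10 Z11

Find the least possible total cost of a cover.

C, D, G together cover every region (C ∪ D ∪ G = {Z1, Z2, Z3, Z4, Z5, Z6, Z7, Z8, Z9, Z10, Z11}); total cost 9 + 3 + 7 = 19.
The greedy pick A, D, C, G costs 23; no covering selection beats 19.

19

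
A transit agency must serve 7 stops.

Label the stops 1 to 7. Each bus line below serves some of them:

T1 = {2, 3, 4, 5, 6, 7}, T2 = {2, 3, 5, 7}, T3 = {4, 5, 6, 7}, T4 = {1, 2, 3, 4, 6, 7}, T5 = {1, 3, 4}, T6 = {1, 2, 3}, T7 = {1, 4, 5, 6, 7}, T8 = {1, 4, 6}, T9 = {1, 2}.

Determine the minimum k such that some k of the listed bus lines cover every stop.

T6 and T7 together: T6 ∪ T7 = {1, 2, 3, 4, 5, 6, 7} — every stop is covered.
No single bus line has all 7 stops (the largest, T1, has 6), so 2 is optimal.

2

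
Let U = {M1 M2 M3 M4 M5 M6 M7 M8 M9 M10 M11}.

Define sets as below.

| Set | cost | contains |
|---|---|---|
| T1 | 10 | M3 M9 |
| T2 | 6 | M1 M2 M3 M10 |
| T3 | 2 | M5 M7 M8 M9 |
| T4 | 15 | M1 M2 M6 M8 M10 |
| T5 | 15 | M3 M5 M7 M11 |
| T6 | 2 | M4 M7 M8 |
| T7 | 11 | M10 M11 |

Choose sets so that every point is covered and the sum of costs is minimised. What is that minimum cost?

34

T3, T4, T5, T6 together cover every point (T3 ∪ T4 ∪ T5 ∪ T6 = {M1, M2, M3, M4, M5, M6, M7, M8, M9, M10, M11}); total cost 2 + 15 + 15 + 2 = 34.
The greedy pick T3, T2, T6, T7, T4 costs 36; no covering selection beats 34.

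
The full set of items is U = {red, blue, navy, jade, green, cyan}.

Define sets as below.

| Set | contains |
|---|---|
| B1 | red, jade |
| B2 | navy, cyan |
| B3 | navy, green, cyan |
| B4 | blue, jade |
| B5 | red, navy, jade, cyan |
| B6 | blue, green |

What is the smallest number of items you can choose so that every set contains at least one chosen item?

3

H = {red, blue, cyan} meets every set (each contains at least one member of H), and |H| = 3.
The sets B1, B2, B6 are pairwise disjoint, so any hitting set needs a separate item for each — at least 3. Hence 3 is optimal.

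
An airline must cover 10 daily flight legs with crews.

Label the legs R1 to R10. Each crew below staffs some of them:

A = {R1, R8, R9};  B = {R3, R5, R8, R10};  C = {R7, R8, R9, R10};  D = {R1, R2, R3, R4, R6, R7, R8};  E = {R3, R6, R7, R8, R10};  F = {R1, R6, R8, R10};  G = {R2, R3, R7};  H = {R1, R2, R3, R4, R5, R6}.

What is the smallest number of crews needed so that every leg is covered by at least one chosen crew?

2

C and H together: C ∪ H = {R1, R2, R3, R4, R5, R6, R7, R8, R9, R10} — every leg is covered.
No single crew has all 10 legs (the largest, D, has 7), so 2 is optimal.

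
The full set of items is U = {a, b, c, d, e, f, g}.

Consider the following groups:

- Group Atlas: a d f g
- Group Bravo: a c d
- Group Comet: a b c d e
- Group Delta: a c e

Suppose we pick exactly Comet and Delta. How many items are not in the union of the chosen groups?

Union of Comet, Delta = {a, b, c, d, e}.
Not covered: f, g — 2 items.

2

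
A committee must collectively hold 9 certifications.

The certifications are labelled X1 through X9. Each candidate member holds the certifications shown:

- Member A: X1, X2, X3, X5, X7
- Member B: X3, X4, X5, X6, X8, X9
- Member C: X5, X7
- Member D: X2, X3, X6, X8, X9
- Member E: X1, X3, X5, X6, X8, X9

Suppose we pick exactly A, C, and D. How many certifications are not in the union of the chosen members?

Union of A, C, D = {X1, X2, X3, X5, X6, X7, X8, X9}.
Not covered: X4 — 1 certification.

1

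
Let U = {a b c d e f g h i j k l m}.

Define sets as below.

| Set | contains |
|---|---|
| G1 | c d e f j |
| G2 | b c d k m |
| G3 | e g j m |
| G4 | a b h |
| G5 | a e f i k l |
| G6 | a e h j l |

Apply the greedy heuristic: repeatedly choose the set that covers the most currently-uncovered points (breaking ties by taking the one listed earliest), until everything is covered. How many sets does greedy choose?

Greedy: pick G5 (covers 6 new) → pick G2 (covers 4 new) → pick G3 (covers 2 new) → pick G4 (covers 1 new). Total picks: 4.

4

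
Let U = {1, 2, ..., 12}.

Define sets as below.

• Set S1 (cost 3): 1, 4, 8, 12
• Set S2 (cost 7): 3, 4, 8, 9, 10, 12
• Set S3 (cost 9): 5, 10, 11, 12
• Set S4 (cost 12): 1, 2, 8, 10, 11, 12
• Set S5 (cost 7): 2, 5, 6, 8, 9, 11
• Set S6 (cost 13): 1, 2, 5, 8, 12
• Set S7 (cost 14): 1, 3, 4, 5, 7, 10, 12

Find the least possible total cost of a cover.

S5, S7 together cover every point (S5 ∪ S7 = {1, 2, 3, 4, 5, 6, 7, 8, 9, 10, 11, 12}); total cost 7 + 14 = 21.
The greedy pick S1, S5, S2, S7 costs 31; no covering selection beats 21.

21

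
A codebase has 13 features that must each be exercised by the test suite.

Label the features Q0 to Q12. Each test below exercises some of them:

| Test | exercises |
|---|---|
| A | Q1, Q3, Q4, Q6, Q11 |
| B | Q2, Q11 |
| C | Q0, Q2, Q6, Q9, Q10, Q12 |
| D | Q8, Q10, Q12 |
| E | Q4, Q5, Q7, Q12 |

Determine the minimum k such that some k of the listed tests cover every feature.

4

Take {A, C, D, E}. Their union is {Q0, Q1, Q2, Q3, Q4, Q5, Q6, Q7, Q8, Q9, Q10, Q11, Q12}, which is all 13 features.
No 3 of the 5 tests cover everything (all 10 combinations miss at least one feature), so 4 is optimal.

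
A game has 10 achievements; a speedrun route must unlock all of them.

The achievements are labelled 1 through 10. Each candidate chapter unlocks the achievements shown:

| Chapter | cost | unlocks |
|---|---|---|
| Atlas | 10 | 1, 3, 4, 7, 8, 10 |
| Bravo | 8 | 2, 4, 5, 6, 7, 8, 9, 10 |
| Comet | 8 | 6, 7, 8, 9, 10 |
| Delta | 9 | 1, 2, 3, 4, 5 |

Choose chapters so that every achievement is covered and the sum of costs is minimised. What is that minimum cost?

Comet, Delta together cover every achievement (Comet ∪ Delta = {1, 2, 3, 4, 5, 6, 7, 8, 9, 10}); total cost 8 + 9 = 17.
No covering selection has total cost below 17.

17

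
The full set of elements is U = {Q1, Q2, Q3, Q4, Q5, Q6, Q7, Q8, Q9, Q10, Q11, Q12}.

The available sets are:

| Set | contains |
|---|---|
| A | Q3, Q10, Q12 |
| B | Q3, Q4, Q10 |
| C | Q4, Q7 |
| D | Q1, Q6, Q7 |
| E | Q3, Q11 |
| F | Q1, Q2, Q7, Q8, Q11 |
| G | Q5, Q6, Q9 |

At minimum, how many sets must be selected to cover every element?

4

A, B, F, and G cover everything between them: the union {Q1, Q2, Q3, Q4, Q5, Q6, Q7, Q8, Q9, Q10, Q11, Q12} is all of U.
Only F contains Q2, so F is forced; the remaining 7 elements need at least 3 more sets (each remaining set adds at most 3) — so at least 4 sets are needed, and 4 is optimal.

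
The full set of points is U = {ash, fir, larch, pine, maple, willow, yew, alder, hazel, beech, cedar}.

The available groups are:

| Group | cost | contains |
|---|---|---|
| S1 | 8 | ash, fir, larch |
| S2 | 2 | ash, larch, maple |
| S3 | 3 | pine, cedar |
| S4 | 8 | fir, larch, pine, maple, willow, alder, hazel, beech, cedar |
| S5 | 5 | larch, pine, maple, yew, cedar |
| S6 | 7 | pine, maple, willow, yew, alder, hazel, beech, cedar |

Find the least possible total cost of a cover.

S1, S6 together cover every point (S1 ∪ S6 = {ash, fir, larch, pine, maple, willow, yew, alder, hazel, beech, cedar}); total cost 8 + 7 = 15.
The greedy pick S2, S6, S1 costs 17; no covering selection beats 15.

15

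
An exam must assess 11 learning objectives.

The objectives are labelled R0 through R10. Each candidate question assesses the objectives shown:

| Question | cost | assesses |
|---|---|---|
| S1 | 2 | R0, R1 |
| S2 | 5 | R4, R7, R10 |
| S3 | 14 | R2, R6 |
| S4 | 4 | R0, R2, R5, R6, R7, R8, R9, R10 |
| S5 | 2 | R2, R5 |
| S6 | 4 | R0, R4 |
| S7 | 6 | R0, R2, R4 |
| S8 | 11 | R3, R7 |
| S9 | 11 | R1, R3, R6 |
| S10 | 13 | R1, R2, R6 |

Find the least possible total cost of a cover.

S4, S6, S9 together cover every objective (S4 ∪ S6 ∪ S9 = {R0, R1, R2, R3, R4, R5, R6, R7, R8, R9, R10}); total cost 4 + 4 + 11 = 19.
The greedy pick S4, S1, S6, S8 costs 21; no covering selection beats 19.

19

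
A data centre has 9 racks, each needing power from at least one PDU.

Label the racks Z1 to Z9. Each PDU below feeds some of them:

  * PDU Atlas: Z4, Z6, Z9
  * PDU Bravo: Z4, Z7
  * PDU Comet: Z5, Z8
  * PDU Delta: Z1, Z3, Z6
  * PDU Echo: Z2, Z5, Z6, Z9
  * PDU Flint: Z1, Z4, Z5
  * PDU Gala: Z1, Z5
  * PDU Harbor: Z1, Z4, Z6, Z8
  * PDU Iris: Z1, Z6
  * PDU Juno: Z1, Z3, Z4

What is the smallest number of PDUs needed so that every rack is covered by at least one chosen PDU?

Bravo and Delta and Echo and Harbor together: Bravo ∪ Delta ∪ Echo ∪ Harbor = {Z1, Z2, Z3, Z4, Z5, Z6, Z7, Z8, Z9} — every rack is covered.
No 3 of the 10 PDUs cover everything (all 120 combinations miss at least one rack), so 4 is optimal.

4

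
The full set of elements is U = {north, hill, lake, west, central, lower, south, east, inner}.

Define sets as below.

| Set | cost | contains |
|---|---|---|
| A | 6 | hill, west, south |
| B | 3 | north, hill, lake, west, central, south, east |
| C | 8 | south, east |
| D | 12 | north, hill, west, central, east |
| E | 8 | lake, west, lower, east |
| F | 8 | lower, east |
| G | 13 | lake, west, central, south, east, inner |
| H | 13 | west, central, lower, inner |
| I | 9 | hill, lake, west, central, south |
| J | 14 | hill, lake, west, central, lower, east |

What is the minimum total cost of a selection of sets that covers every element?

16

B, H together cover every element (B ∪ H = {north, hill, lake, west, central, lower, south, east, inner}); total cost 3 + 13 = 16.
No covering selection has total cost below 16.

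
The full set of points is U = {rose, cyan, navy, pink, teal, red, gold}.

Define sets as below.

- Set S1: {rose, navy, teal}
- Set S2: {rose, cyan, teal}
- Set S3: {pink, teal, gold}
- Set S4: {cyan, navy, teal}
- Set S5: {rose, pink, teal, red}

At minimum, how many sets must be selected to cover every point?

Take {S3, S4, S5}. Their union is {rose, cyan, navy, pink, teal, red, gold}, which is all 7 points.
Only S5 contains red, so S5 is forced; the remaining 3 points need at least 2 more sets (each remaining set adds at most 2) — so at least 3 sets are needed, and 3 is optimal.

3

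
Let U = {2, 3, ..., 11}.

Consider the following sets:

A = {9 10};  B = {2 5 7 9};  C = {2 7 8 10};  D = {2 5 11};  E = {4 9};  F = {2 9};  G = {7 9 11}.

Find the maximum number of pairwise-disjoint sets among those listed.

D, E are pairwise disjoint (D={2,5,11}; E={4,9}).
Every remaining set overlaps one of these, and no 3 of the listed sets are pairwise disjoint, so 2 is the maximum.

2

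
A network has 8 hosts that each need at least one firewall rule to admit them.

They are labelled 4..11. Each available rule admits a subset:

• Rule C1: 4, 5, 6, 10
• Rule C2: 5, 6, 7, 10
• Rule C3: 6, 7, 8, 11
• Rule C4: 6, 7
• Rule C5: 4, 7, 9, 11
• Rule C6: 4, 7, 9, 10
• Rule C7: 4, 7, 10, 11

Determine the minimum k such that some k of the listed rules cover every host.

C2 and C3 and C6 together: C2 ∪ C3 ∪ C6 = {4, 5, 6, 7, 8, 9, 10, 11} — every host is covered.
Only C3 contains 8, so C3 is forced; the remaining 4 hosts need at least 2 more rules (each remaining rule adds at most 3) — so at least 3 rules are needed, and 3 is optimal.

3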